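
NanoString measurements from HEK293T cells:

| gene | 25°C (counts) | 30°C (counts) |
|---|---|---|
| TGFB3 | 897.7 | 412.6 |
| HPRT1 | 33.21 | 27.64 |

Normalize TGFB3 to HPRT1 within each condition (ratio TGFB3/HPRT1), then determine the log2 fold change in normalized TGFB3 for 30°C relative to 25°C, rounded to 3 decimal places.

-0.857

TGFB3/HPRT1 (25°C) = 897.7 / 33.21 = 27.031
TGFB3/HPRT1 (30°C) = 412.6 / 27.64 = 14.928
Fold change = 14.928 / 27.031 = 0.5522
log2(0.5522) = -0.8566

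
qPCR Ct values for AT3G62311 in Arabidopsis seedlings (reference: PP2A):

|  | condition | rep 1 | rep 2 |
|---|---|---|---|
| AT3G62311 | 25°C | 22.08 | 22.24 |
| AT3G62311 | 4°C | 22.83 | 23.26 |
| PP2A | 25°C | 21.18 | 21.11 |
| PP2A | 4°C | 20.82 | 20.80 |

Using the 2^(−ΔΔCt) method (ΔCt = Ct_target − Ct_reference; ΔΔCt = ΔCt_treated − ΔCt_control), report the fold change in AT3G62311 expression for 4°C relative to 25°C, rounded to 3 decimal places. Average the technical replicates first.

Mean Ct: AT3G62311 25°C 22.160; AT3G62311 4°C 23.045; PP2A 25°C 21.145; PP2A 4°C 20.810
ΔCt(25°C) = 22.160 − 21.145 = 1.015
ΔCt(4°C) = 23.045 − 20.810 = 2.235
ΔΔCt = 2.235 − 1.015 = 1.220
Fold change = 2^(−1.220) = 0.4293

0.429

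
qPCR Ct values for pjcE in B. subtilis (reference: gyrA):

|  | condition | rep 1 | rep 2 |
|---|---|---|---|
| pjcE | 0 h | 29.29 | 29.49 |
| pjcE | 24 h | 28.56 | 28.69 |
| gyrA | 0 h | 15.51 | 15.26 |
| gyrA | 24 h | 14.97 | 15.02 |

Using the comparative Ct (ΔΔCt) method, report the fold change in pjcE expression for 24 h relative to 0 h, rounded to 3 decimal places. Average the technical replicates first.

1.297

Mean Ct: pjcE 0 h 29.390; pjcE 24 h 28.625; gyrA 0 h 15.385; gyrA 24 h 14.995
ΔCt(0 h) = 29.390 − 15.385 = 14.005
ΔCt(24 h) = 28.625 − 14.995 = 13.630
ΔΔCt = 13.630 − 14.005 = -0.375
Fold change = 2^(−(-0.375)) = 2^0.375 = 1.2968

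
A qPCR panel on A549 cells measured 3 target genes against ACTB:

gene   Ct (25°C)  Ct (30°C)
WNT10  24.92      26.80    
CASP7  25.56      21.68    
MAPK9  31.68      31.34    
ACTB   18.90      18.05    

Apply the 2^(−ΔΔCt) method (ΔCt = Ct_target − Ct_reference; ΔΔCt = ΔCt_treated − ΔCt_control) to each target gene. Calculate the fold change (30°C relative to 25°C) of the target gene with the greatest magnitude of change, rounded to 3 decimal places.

8.168

WNT10: ΔΔCt = (26.80−18.05) − (24.92−18.90) = 8.75 − 6.02 = 2.73; fold change = 2^-2.73 = 0.151
CASP7: ΔΔCt = (21.68−18.05) − (25.56−18.90) = 3.63 − 6.66 = -3.03; fold change = 2^3.03 = 8.168
MAPK9: ΔΔCt = (31.34−18.05) − (31.68−18.90) = 13.29 − 12.78 = 0.51; fold change = 2^-0.51 = 0.702
CASP7 has the largest |ΔΔCt| = 3.03.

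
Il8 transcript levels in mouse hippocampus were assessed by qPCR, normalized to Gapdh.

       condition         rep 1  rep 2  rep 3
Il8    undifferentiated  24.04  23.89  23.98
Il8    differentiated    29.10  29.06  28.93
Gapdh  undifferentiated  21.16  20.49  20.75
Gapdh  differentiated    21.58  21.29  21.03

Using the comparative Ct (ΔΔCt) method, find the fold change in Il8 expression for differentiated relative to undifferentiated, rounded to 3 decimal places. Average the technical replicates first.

Mean Ct: Il8 undifferentiated 23.970; Il8 differentiated 29.030; Gapdh undifferentiated 20.800; Gapdh differentiated 21.300
ΔCt(undifferentiated) = 23.970 − 20.800 = 3.170
ΔCt(differentiated) = 29.030 − 21.300 = 7.730
ΔΔCt = 7.730 − 3.170 = 4.560
Fold change = 2^(−4.560) = 0.0424

0.042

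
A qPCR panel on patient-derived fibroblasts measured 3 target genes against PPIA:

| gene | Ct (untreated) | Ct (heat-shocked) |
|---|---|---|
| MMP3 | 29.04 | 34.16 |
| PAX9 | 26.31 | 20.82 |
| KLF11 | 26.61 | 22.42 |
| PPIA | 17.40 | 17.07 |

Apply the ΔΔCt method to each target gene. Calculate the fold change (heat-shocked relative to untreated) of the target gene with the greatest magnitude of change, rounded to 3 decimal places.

0.023

MMP3: ΔΔCt = (34.16−17.07) − (29.04−17.40) = 17.09 − 11.64 = 5.45; fold change = 2^-5.45 = 0.023
PAX9: ΔΔCt = (20.82−17.07) − (26.31−17.40) = 3.75 − 8.91 = -5.16; fold change = 2^5.16 = 35.753
KLF11: ΔΔCt = (22.42−17.07) − (26.61−17.40) = 5.35 − 9.21 = -3.86; fold change = 2^3.86 = 14.520
MMP3 has the largest |ΔΔCt| = 5.45.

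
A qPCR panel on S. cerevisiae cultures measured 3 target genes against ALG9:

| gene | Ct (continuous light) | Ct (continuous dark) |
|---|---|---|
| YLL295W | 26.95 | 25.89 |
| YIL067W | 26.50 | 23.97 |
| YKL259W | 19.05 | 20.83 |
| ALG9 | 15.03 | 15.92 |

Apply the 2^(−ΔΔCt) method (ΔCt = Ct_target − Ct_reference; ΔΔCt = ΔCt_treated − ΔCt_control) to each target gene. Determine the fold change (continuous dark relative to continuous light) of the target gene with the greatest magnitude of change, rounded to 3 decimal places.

YLL295W: ΔΔCt = (25.89−15.92) − (26.95−15.03) = 9.97 − 11.92 = -1.95; fold change = 2^1.95 = 3.864
YIL067W: ΔΔCt = (23.97−15.92) − (26.50−15.03) = 8.05 − 11.47 = -3.42; fold change = 2^3.42 = 10.703
YKL259W: ΔΔCt = (20.83−15.92) − (19.05−15.03) = 4.91 − 4.02 = 0.89; fold change = 2^-0.89 = 0.540
YIL067W has the largest |ΔΔCt| = 3.42.

10.703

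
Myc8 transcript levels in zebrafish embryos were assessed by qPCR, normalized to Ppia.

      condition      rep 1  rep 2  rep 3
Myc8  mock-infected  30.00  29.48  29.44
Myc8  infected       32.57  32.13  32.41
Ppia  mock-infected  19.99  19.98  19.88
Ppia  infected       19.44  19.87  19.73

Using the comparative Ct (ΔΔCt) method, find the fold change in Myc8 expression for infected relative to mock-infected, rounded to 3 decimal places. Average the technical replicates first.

0.125

Mean Ct: Myc8 mock-infected 29.640; Myc8 infected 32.370; Ppia mock-infected 19.950; Ppia infected 19.680
ΔCt(mock-infected) = 29.640 − 19.950 = 9.690
ΔCt(infected) = 32.370 − 19.680 = 12.690
ΔΔCt = 12.690 − 9.690 = 3.000
Fold change = 2^(−3.000) = 0.1250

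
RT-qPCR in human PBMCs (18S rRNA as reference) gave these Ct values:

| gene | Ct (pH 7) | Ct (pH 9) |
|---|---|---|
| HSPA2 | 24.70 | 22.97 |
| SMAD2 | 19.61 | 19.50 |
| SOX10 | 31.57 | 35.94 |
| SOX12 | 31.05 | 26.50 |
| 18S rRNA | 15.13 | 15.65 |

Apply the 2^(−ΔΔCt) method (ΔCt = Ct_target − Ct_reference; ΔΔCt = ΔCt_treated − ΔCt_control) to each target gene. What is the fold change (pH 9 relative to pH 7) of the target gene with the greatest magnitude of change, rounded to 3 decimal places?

33.591

HSPA2: ΔΔCt = (22.97−15.65) − (24.70−15.13) = 7.32 − 9.57 = -2.25; fold change = 2^2.25 = 4.757
SMAD2: ΔΔCt = (19.50−15.65) − (19.61−15.13) = 3.85 − 4.48 = -0.63; fold change = 2^0.63 = 1.548
SOX10: ΔΔCt = (35.94−15.65) − (31.57−15.13) = 20.29 − 16.44 = 3.85; fold change = 2^-3.85 = 0.069
SOX12: ΔΔCt = (26.50−15.65) − (31.05−15.13) = 10.85 − 15.92 = -5.07; fold change = 2^5.07 = 33.591
SOX12 has the largest |ΔΔCt| = 5.07.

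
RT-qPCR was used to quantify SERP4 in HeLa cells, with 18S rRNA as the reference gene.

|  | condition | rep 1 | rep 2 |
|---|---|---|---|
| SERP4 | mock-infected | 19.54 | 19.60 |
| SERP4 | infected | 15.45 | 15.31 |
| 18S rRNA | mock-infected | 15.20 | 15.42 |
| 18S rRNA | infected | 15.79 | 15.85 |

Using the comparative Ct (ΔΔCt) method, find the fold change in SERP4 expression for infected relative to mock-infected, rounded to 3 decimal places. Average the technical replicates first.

25.992

Mean Ct: SERP4 mock-infected 19.570; SERP4 infected 15.380; 18S rRNA mock-infected 15.310; 18S rRNA infected 15.820
ΔCt(mock-infected) = 19.570 − 15.310 = 4.260
ΔCt(infected) = 15.380 − 15.820 = -0.440
ΔΔCt = -0.440 − 4.260 = -4.700
Fold change = 2^(−(-4.700)) = 2^4.700 = 25.9921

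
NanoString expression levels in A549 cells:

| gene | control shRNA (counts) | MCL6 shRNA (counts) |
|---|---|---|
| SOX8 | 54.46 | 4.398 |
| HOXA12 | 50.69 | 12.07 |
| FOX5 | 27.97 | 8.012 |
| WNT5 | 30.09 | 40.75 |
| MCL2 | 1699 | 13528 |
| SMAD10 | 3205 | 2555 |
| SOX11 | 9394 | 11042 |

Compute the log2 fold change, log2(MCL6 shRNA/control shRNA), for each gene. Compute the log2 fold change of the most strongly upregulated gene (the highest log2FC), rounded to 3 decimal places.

2.993

log2(4.398/54.46) = -3.630  (SOX8)
log2(12.07/50.69) = -2.070  (HOXA12)
log2(8.012/27.97) = -1.804  (FOX5)
log2(40.75/30.09) = 0.438  (WNT5)
log2(13528/1699) = 2.993  (MCL2)
log2(2555/3205) = -0.327  (SMAD10)
log2(11042/9394) = 0.233  (SOX11)
MCL2 is most strongly upregulated.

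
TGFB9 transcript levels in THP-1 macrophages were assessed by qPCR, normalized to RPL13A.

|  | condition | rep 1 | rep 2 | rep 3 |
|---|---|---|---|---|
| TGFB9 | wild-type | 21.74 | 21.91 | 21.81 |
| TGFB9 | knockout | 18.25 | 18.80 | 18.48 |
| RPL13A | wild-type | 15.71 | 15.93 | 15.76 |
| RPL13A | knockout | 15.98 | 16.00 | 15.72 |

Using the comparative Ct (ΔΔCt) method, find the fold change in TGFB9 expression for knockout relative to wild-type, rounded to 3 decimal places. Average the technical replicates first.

10.629

Mean Ct: TGFB9 wild-type 21.820; TGFB9 knockout 18.510; RPL13A wild-type 15.800; RPL13A knockout 15.900
ΔCt(wild-type) = 21.820 − 15.800 = 6.020
ΔCt(knockout) = 18.510 − 15.900 = 2.610
ΔΔCt = 2.610 − 6.020 = -3.410
Fold change = 2^(−(-3.410)) = 2^3.410 = 10.6295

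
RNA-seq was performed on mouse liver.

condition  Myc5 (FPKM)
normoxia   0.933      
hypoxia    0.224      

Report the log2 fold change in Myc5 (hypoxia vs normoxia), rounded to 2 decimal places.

-2.06

Fold change = 0.224 / 0.933 = 0.2401
log2(0.2401) = -2.058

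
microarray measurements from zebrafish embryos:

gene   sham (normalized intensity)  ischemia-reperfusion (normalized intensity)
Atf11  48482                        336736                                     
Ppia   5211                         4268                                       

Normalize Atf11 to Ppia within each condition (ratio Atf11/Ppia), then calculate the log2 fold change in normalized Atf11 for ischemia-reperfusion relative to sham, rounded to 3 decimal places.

3.084

Atf11/Ppia (sham) = 48482 / 5211 = 9.3038
Atf11/Ppia (ischemia-reperfusion) = 336736 / 4268 = 78.898
Fold change = 78.898 / 9.3038 = 8.4802
log2(8.4802) = 3.0841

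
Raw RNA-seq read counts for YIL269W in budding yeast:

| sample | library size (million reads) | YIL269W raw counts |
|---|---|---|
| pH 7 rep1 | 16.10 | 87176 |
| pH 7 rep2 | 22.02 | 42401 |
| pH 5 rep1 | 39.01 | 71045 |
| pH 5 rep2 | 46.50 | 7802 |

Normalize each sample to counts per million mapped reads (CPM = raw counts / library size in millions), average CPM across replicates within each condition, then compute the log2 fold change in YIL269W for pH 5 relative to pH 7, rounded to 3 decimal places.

CPM(pH 7 rep1) = 87176 / 16.10 = 5414.6584
CPM(pH 7 rep2) = 42401 / 22.02 = 1925.5677
CPM(pH 5 rep1) = 71045 / 39.01 = 1821.1997
CPM(pH 5 rep2) = 7802 / 46.50 = 167.7849
mean CPM(pH 7) = 3670.1130; mean CPM(pH 5) = 994.4923
Fold change = 994.4923 / 3670.1130 = 0.27097
log2(0.27097) = -1.8838

-1.884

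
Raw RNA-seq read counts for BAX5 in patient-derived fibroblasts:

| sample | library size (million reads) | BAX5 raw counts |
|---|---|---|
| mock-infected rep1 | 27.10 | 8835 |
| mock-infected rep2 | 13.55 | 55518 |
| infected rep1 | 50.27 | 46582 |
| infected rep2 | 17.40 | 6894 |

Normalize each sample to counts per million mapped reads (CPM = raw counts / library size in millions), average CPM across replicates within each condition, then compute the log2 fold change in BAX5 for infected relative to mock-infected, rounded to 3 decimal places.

CPM(mock-infected rep1) = 8835 / 27.10 = 326.0148
CPM(mock-infected rep2) = 55518 / 13.55 = 4097.2694
CPM(infected rep1) = 46582 / 50.27 = 926.6362
CPM(infected rep2) = 6894 / 17.40 = 396.2069
mean CPM(mock-infected) = 2211.6421; mean CPM(infected) = 661.4215
Fold change = 661.4215 / 2211.6421 = 0.29906
log2(0.29906) = -1.7415

-1.741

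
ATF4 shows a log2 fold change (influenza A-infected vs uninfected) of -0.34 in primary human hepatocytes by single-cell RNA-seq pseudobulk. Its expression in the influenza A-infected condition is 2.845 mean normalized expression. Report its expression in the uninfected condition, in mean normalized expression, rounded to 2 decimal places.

Fold change = 2^(-0.34) = 0.7900
uninfected expression = 2.845 / 0.7900 = 3.60

3.60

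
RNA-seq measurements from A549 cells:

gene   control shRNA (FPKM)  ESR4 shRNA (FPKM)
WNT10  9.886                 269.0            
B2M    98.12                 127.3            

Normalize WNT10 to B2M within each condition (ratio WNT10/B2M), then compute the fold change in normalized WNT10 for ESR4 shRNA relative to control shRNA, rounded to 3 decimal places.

WNT10/B2M (control shRNA) = 9.886 / 98.12 = 0.10075
WNT10/B2M (ESR4 shRNA) = 269.0 / 127.3 = 2.1131
Fold change = 2.1131 / 0.10075 = 20.9730

20.973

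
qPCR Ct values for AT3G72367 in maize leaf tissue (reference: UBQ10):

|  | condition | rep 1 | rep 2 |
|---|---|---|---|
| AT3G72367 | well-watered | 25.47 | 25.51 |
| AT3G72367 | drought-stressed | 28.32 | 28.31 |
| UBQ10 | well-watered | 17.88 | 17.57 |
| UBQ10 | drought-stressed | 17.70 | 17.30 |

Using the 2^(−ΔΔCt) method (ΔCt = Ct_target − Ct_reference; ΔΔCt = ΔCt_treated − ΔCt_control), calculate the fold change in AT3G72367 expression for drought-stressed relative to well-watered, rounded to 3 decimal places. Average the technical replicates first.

Mean Ct: AT3G72367 well-watered 25.490; AT3G72367 drought-stressed 28.315; UBQ10 well-watered 17.725; UBQ10 drought-stressed 17.500
ΔCt(well-watered) = 25.490 − 17.725 = 7.765
ΔCt(drought-stressed) = 28.315 − 17.500 = 10.815
ΔΔCt = 10.815 − 7.765 = 3.050
Fold change = 2^(−3.050) = 0.1207

0.121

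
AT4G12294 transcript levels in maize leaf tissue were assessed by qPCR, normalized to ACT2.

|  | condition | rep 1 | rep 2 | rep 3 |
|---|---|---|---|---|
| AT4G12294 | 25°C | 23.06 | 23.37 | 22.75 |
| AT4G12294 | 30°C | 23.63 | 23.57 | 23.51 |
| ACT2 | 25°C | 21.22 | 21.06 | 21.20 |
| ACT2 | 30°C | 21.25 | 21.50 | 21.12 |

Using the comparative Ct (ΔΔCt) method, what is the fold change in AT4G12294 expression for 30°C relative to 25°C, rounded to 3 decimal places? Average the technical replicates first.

Mean Ct: AT4G12294 25°C 23.060; AT4G12294 30°C 23.570; ACT2 25°C 21.160; ACT2 30°C 21.290
ΔCt(25°C) = 23.060 − 21.160 = 1.900
ΔCt(30°C) = 23.570 − 21.290 = 2.280
ΔΔCt = 2.280 − 1.900 = 0.380
Fold change = 2^(−0.380) = 0.7684

0.768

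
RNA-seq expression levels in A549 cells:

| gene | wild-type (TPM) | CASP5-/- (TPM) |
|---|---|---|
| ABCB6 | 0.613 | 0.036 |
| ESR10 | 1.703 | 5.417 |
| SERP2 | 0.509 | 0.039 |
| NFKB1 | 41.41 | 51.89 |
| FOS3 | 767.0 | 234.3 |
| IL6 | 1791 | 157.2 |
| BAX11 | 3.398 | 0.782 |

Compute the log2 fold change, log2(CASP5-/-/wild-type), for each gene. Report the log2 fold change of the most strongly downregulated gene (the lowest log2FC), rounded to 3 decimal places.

log2(0.036/0.613) = -4.090  (ABCB6)
log2(5.417/1.703) = 1.669  (ESR10)
log2(0.039/0.509) = -3.706  (SERP2)
log2(51.89/41.41) = 0.325  (NFKB1)
log2(234.3/767.0) = -1.711  (FOS3)
log2(157.2/1791) = -3.510  (IL6)
log2(0.782/3.398) = -2.119  (BAX11)
ABCB6 is most strongly downregulated.

-4.090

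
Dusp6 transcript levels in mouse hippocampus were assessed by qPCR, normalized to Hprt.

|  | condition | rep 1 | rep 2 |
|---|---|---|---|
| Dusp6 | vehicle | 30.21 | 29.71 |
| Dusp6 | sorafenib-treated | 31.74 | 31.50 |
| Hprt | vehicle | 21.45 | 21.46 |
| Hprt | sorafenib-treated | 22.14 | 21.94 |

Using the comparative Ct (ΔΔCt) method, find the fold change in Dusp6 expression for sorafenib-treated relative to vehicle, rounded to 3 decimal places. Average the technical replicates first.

0.475

Mean Ct: Dusp6 vehicle 29.960; Dusp6 sorafenib-treated 31.620; Hprt vehicle 21.455; Hprt sorafenib-treated 22.040
ΔCt(vehicle) = 29.960 − 21.455 = 8.505
ΔCt(sorafenib-treated) = 31.620 − 22.040 = 9.580
ΔΔCt = 9.580 − 8.505 = 1.075
Fold change = 2^(−1.075) = 0.4747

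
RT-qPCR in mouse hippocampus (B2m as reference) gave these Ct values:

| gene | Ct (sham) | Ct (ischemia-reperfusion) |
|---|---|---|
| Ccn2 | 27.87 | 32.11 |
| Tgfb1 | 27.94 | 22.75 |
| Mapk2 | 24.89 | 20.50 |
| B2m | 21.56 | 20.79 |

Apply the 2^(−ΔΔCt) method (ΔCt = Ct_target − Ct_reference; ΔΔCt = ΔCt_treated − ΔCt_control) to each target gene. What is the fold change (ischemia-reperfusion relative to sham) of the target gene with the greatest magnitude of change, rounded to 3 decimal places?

0.031

Ccn2: ΔΔCt = (32.11−20.79) − (27.87−21.56) = 11.32 − 6.31 = 5.01; fold change = 2^-5.01 = 0.031
Tgfb1: ΔΔCt = (22.75−20.79) − (27.94−21.56) = 1.96 − 6.38 = -4.42; fold change = 2^4.42 = 21.407
Mapk2: ΔΔCt = (20.50−20.79) − (24.89−21.56) = -0.29 − 3.33 = -3.62; fold change = 2^3.62 = 12.295
Ccn2 has the largest |ΔΔCt| = 5.01.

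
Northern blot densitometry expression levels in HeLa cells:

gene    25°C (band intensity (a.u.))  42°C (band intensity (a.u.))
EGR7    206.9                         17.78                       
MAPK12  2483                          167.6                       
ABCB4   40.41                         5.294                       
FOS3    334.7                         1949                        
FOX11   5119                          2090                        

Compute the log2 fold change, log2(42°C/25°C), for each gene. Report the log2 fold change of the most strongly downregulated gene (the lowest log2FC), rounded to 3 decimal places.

log2(17.78/206.9) = -3.541  (EGR7)
log2(167.6/2483) = -3.889  (MAPK12)
log2(5.294/40.41) = -2.932  (ABCB4)
log2(1949/334.7) = 2.542  (FOS3)
log2(2090/5119) = -1.292  (FOX11)
MAPK12 is most strongly downregulated.

-3.889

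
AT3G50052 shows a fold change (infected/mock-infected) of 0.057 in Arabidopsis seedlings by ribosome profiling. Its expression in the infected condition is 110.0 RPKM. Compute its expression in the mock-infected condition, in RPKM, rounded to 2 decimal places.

mock-infected expression = 110.0 / 0.057 = 1929.82

1929.82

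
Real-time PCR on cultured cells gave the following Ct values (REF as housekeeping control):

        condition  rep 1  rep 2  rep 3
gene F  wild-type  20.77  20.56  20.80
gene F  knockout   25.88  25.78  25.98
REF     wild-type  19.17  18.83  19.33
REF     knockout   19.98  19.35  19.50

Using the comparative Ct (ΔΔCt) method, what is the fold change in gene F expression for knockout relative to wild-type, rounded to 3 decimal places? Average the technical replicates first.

Mean Ct: gene F wild-type 20.710; gene F knockout 25.880; REF wild-type 19.110; REF knockout 19.610
ΔCt(wild-type) = 20.710 − 19.110 = 1.600
ΔCt(knockout) = 25.880 − 19.610 = 6.270
ΔΔCt = 6.270 − 1.600 = 4.670
Fold change = 2^(−4.670) = 0.0393

0.039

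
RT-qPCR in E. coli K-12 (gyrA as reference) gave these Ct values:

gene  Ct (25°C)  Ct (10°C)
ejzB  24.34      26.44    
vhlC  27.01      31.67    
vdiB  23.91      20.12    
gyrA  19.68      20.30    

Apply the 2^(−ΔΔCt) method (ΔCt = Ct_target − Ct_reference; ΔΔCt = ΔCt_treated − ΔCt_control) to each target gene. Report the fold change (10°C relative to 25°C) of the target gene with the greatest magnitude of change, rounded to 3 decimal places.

ejzB: ΔΔCt = (26.44−20.30) − (24.34−19.68) = 6.14 − 4.66 = 1.48; fold change = 2^-1.48 = 0.358
vhlC: ΔΔCt = (31.67−20.30) − (27.01−19.68) = 11.37 − 7.33 = 4.04; fold change = 2^-4.04 = 0.061
vdiB: ΔΔCt = (20.12−20.30) − (23.91−19.68) = -0.18 − 4.23 = -4.41; fold change = 2^4.41 = 21.259
vdiB has the largest |ΔΔCt| = 4.41.

21.259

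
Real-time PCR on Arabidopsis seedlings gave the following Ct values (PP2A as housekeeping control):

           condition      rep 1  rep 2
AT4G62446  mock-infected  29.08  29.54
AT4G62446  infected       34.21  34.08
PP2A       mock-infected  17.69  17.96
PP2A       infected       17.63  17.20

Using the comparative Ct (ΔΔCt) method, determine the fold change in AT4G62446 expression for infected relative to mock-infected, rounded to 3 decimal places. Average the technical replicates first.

Mean Ct: AT4G62446 mock-infected 29.310; AT4G62446 infected 34.145; PP2A mock-infected 17.825; PP2A infected 17.415
ΔCt(mock-infected) = 29.310 − 17.825 = 11.485
ΔCt(infected) = 34.145 − 17.415 = 16.730
ΔΔCt = 16.730 − 11.485 = 5.245
Fold change = 2^(−5.245) = 0.0264

0.026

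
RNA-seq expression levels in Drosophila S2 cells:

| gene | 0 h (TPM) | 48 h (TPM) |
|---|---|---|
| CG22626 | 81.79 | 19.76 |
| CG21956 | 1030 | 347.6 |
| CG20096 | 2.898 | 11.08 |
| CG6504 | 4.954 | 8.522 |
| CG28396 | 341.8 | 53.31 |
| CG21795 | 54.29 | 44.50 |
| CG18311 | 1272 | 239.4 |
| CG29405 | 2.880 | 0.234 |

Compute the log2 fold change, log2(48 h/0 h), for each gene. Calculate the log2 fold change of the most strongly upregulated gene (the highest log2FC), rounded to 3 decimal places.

log2(19.76/81.79) = -2.049  (CG22626)
log2(347.6/1030) = -1.567  (CG21956)
log2(11.08/2.898) = 1.935  (CG20096)
log2(8.522/4.954) = 0.783  (CG6504)
log2(53.31/341.8) = -2.681  (CG28396)
log2(44.50/54.29) = -0.287  (CG21795)
log2(239.4/1272) = -2.410  (CG18311)
log2(0.234/2.880) = -3.621  (CG29405)
CG20096 is most strongly upregulated.

1.935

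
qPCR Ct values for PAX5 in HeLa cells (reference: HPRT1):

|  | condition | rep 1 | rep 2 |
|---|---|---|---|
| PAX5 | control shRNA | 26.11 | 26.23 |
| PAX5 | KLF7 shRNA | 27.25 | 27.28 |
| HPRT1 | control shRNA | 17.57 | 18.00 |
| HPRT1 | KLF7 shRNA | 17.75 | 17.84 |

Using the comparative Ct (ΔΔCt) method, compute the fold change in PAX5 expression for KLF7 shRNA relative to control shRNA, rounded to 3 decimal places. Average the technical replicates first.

Mean Ct: PAX5 control shRNA 26.170; PAX5 KLF7 shRNA 27.265; HPRT1 control shRNA 17.785; HPRT1 KLF7 shRNA 17.795
ΔCt(control shRNA) = 26.170 − 17.785 = 8.385
ΔCt(KLF7 shRNA) = 27.265 − 17.795 = 9.470
ΔΔCt = 9.470 − 8.385 = 1.085
Fold change = 2^(−1.085) = 0.4714

0.471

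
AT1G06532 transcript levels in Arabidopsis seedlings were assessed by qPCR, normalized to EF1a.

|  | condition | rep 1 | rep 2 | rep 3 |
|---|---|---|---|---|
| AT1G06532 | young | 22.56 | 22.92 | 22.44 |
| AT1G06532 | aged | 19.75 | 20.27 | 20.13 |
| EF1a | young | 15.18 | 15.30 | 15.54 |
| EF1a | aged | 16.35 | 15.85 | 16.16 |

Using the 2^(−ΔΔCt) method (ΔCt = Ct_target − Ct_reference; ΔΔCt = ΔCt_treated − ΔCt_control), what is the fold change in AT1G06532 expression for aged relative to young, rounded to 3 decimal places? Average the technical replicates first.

10.339

Mean Ct: AT1G06532 young 22.640; AT1G06532 aged 20.050; EF1a young 15.340; EF1a aged 16.120
ΔCt(young) = 22.640 − 15.340 = 7.300
ΔCt(aged) = 20.050 − 16.120 = 3.930
ΔΔCt = 3.930 − 7.300 = -3.370
Fold change = 2^(−(-3.370)) = 2^3.370 = 10.3388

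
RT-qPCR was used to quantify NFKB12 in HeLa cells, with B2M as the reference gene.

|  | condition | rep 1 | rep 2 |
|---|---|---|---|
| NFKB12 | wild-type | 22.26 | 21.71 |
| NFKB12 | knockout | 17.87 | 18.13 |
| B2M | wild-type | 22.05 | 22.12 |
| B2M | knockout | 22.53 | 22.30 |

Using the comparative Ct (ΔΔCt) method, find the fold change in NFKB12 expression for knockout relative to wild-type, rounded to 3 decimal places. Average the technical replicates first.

Mean Ct: NFKB12 wild-type 21.985; NFKB12 knockout 18.000; B2M wild-type 22.085; B2M knockout 22.415
ΔCt(wild-type) = 21.985 − 22.085 = -0.100
ΔCt(knockout) = 18.000 − 22.415 = -4.415
ΔΔCt = -4.415 − (-0.100) = -4.315
Fold change = 2^(−(-4.315)) = 2^4.315 = 19.9042

19.904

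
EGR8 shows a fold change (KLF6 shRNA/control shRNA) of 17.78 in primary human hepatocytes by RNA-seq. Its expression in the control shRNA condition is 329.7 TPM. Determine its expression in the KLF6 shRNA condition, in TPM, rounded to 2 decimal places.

KLF6 shRNA expression = 329.7 × 17.78 = 5862.07

5862.07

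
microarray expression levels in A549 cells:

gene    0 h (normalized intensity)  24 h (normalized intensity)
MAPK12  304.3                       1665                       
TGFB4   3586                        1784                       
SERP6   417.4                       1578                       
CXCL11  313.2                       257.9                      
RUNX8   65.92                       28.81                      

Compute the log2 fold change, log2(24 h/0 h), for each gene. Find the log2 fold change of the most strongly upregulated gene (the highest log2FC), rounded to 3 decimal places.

2.452

log2(1665/304.3) = 2.452  (MAPK12)
log2(1784/3586) = -1.007  (TGFB4)
log2(1578/417.4) = 1.919  (SERP6)
log2(257.9/313.2) = -0.280  (CXCL11)
log2(28.81/65.92) = -1.194  (RUNX8)
MAPK12 is most strongly upregulated.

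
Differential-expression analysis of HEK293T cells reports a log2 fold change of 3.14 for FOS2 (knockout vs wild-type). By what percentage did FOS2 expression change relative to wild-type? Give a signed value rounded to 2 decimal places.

781.52%

Fold change = 2^(3.14) = 8.8152
Percent change = (FC − 1) × 100% = (8.8152 − 1) × 100 = 781.52%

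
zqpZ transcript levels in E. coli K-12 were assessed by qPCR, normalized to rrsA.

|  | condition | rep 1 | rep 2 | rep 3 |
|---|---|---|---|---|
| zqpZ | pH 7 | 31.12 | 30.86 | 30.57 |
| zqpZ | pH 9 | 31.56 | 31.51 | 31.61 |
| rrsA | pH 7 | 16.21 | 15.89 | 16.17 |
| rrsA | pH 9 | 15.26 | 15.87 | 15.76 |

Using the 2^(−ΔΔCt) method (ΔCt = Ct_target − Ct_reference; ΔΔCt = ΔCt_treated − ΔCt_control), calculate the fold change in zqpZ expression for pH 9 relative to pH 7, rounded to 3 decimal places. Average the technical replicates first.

Mean Ct: zqpZ pH 7 30.850; zqpZ pH 9 31.560; rrsA pH 7 16.090; rrsA pH 9 15.630
ΔCt(pH 7) = 30.850 − 16.090 = 14.760
ΔCt(pH 9) = 31.560 − 15.630 = 15.930
ΔΔCt = 15.930 − 14.760 = 1.170
Fold change = 2^(−1.170) = 0.4444

0.444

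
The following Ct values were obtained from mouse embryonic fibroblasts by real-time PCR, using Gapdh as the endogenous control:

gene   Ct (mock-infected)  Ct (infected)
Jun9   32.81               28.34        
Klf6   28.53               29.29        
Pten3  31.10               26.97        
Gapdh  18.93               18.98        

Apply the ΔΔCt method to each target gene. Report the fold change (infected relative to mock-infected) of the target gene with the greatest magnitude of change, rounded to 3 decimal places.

22.943

Jun9: ΔΔCt = (28.34−18.98) − (32.81−18.93) = 9.36 − 13.88 = -4.52; fold change = 2^4.52 = 22.943
Klf6: ΔΔCt = (29.29−18.98) − (28.53−18.93) = 10.31 − 9.60 = 0.71; fold change = 2^-0.71 = 0.611
Pten3: ΔΔCt = (26.97−18.98) − (31.10−18.93) = 7.99 − 12.17 = -4.18; fold change = 2^4.18 = 18.126
Jun9 has the largest |ΔΔCt| = 4.52.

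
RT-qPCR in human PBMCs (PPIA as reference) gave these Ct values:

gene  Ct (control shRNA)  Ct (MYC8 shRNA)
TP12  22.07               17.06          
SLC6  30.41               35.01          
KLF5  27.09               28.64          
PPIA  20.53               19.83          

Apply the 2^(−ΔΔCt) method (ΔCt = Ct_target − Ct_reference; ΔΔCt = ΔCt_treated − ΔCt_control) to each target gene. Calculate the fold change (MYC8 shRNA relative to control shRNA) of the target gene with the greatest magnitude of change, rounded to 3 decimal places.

TP12: ΔΔCt = (17.06−19.83) − (22.07−20.53) = -2.77 − 1.54 = -4.31; fold change = 2^4.31 = 19.835
SLC6: ΔΔCt = (35.01−19.83) − (30.41−20.53) = 15.18 − 9.88 = 5.30; fold change = 2^-5.30 = 0.025
KLF5: ΔΔCt = (28.64−19.83) − (27.09−20.53) = 8.81 − 6.56 = 2.25; fold change = 2^-2.25 = 0.210
SLC6 has the largest |ΔΔCt| = 5.30.

0.025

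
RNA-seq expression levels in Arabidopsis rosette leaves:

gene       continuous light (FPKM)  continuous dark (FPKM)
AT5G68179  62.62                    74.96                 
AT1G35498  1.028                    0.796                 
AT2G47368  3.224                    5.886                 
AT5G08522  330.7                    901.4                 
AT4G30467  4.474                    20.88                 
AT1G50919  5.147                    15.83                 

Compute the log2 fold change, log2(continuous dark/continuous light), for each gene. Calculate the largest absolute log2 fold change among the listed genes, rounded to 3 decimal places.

2.222

log2(74.96/62.62) = 0.259  (AT5G68179)
log2(0.796/1.028) = -0.369  (AT1G35498)
log2(5.886/3.224) = 0.868  (AT2G47368)
log2(901.4/330.7) = 1.447  (AT5G08522)
log2(20.88/4.474) = 2.222  (AT4G30467)
log2(15.83/5.147) = 1.621  (AT1G50919)
The largest magnitude belongs to AT4G30467.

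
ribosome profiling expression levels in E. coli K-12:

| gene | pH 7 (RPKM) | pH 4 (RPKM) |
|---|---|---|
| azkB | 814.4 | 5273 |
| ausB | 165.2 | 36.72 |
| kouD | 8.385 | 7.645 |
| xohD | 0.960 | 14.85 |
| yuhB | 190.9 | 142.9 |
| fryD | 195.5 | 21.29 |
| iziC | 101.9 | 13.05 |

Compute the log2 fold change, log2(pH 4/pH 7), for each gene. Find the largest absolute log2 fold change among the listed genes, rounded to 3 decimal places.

log2(5273/814.4) = 2.695  (azkB)
log2(36.72/165.2) = -2.170  (ausB)
log2(7.645/8.385) = -0.133  (kouD)
log2(14.85/0.960) = 3.951  (xohD)
log2(142.9/190.9) = -0.418  (yuhB)
log2(21.29/195.5) = -3.199  (fryD)
log2(13.05/101.9) = -2.965  (iziC)
The largest magnitude belongs to xohD.

3.951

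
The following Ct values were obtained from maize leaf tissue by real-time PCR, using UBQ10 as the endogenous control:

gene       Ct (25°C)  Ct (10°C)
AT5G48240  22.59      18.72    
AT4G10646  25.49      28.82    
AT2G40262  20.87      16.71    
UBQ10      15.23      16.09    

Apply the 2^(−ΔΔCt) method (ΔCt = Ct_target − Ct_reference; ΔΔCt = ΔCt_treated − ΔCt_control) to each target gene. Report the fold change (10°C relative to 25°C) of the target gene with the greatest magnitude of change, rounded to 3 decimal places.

AT5G48240: ΔΔCt = (18.72−16.09) − (22.59−15.23) = 2.63 − 7.36 = -4.73; fold change = 2^4.73 = 26.538
AT4G10646: ΔΔCt = (28.82−16.09) − (25.49−15.23) = 12.73 − 10.26 = 2.47; fold change = 2^-2.47 = 0.180
AT2G40262: ΔΔCt = (16.71−16.09) − (20.87−15.23) = 0.62 − 5.64 = -5.02; fold change = 2^5.02 = 32.447
AT2G40262 has the largest |ΔΔCt| = 5.02.

32.447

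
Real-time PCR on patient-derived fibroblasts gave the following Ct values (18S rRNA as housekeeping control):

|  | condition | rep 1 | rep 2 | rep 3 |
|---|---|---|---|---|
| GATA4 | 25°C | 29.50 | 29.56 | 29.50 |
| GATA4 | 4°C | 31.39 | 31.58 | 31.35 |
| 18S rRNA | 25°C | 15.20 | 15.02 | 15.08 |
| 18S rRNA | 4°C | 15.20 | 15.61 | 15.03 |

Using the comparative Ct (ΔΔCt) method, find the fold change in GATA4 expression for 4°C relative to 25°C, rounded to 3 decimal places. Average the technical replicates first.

0.299

Mean Ct: GATA4 25°C 29.520; GATA4 4°C 31.440; 18S rRNA 25°C 15.100; 18S rRNA 4°C 15.280
ΔCt(25°C) = 29.520 − 15.100 = 14.420
ΔCt(4°C) = 31.440 − 15.280 = 16.160
ΔΔCt = 16.160 − 14.420 = 1.740
Fold change = 2^(−1.740) = 0.2994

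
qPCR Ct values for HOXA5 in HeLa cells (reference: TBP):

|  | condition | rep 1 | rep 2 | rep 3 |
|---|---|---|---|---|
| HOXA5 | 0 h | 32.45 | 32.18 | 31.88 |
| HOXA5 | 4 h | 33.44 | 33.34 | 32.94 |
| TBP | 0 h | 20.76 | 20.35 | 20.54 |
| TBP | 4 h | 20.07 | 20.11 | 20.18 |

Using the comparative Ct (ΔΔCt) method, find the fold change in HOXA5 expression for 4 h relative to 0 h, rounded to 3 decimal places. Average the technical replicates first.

0.354

Mean Ct: HOXA5 0 h 32.170; HOXA5 4 h 33.240; TBP 0 h 20.550; TBP 4 h 20.120
ΔCt(0 h) = 32.170 − 20.550 = 11.620
ΔCt(4 h) = 33.240 − 20.120 = 13.120
ΔΔCt = 13.120 − 11.620 = 1.500
Fold change = 2^(−1.500) = 0.3536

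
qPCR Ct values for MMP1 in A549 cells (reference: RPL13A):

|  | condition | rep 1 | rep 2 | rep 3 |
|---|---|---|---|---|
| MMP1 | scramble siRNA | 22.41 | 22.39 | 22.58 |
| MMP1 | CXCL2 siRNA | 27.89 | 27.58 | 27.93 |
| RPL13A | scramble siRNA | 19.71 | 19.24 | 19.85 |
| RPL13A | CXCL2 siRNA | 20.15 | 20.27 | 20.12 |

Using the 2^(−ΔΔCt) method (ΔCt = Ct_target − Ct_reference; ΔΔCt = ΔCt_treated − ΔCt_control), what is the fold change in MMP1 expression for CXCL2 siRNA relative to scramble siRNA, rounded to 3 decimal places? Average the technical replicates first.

Mean Ct: MMP1 scramble siRNA 22.460; MMP1 CXCL2 siRNA 27.800; RPL13A scramble siRNA 19.600; RPL13A CXCL2 siRNA 20.180
ΔCt(scramble siRNA) = 22.460 − 19.600 = 2.860
ΔCt(CXCL2 siRNA) = 27.800 − 20.180 = 7.620
ΔΔCt = 7.620 − 2.860 = 4.760
Fold change = 2^(−4.760) = 0.0369

0.037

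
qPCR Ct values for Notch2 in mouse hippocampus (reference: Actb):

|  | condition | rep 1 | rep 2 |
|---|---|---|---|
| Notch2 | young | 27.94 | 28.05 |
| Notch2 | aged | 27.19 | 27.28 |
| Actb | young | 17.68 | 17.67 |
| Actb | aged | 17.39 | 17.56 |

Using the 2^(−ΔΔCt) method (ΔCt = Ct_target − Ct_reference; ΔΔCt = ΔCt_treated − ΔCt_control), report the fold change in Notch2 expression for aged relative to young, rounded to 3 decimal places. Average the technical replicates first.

1.474

Mean Ct: Notch2 young 27.995; Notch2 aged 27.235; Actb young 17.675; Actb aged 17.475
ΔCt(young) = 27.995 − 17.675 = 10.320
ΔCt(aged) = 27.235 − 17.475 = 9.760
ΔΔCt = 9.760 − 10.320 = -0.560
Fold change = 2^(−(-0.560)) = 2^0.560 = 1.4743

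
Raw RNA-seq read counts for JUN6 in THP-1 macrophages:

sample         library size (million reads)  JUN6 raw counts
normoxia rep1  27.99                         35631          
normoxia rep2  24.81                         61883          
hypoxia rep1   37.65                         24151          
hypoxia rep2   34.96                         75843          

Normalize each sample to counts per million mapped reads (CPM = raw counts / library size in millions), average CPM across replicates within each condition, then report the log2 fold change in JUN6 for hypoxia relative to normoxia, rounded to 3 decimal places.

-0.422

CPM(normoxia rep1) = 35631 / 27.99 = 1272.9904
CPM(normoxia rep2) = 61883 / 24.81 = 2494.2765
CPM(hypoxia rep1) = 24151 / 37.65 = 641.4608
CPM(hypoxia rep2) = 75843 / 34.96 = 2169.4222
mean CPM(normoxia) = 1883.6334; mean CPM(hypoxia) = 1405.4415
Fold change = 1405.4415 / 1883.6334 = 0.74613
log2(0.74613) = -0.4225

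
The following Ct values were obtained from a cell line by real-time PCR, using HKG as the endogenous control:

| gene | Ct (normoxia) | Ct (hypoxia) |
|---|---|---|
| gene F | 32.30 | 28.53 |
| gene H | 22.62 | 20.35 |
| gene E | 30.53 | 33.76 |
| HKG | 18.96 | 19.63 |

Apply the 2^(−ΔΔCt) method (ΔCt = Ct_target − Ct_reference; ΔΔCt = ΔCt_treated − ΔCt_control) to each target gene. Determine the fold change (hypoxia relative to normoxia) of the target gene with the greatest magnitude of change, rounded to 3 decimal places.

21.706

gene F: ΔΔCt = (28.53−19.63) − (32.30−18.96) = 8.90 − 13.34 = -4.44; fold change = 2^4.44 = 21.706
gene H: ΔΔCt = (20.35−19.63) − (22.62−18.96) = 0.72 − 3.66 = -2.94; fold change = 2^2.94 = 7.674
gene E: ΔΔCt = (33.76−19.63) − (30.53−18.96) = 14.13 − 11.57 = 2.56; fold change = 2^-2.56 = 0.170
gene F has the largest |ΔΔCt| = 4.44.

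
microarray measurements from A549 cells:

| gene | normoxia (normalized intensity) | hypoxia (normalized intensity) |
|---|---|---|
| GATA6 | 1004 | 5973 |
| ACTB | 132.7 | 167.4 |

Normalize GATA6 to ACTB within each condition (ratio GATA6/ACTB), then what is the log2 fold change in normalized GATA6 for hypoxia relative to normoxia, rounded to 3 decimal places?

2.238

GATA6/ACTB (normoxia) = 1004 / 132.7 = 7.5659
GATA6/ACTB (hypoxia) = 5973 / 167.4 = 35.681
Fold change = 35.681 / 7.5659 = 4.7160
log2(4.7160) = 2.2376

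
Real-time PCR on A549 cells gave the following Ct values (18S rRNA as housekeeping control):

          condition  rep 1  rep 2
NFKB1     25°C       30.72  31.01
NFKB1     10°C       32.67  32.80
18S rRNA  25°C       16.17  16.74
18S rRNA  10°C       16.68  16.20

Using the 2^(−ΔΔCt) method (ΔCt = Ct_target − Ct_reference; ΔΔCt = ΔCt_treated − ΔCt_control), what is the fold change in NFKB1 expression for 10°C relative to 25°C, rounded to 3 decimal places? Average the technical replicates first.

Mean Ct: NFKB1 25°C 30.865; NFKB1 10°C 32.735; 18S rRNA 25°C 16.455; 18S rRNA 10°C 16.440
ΔCt(25°C) = 30.865 − 16.455 = 14.410
ΔCt(10°C) = 32.735 − 16.440 = 16.295
ΔΔCt = 16.295 − 14.410 = 1.885
Fold change = 2^(−1.885) = 0.2707

0.271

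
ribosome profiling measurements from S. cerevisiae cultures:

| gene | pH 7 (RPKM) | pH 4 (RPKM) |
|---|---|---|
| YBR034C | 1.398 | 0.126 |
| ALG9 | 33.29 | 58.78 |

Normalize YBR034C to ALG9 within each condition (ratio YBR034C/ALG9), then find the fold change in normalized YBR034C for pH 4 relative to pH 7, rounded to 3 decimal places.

YBR034C/ALG9 (pH 7) = 1.398 / 33.29 = 0.041995
YBR034C/ALG9 (pH 4) = 0.126 / 58.78 = 0.0021436
Fold change = 0.0021436 / 0.041995 = 0.0510

0.051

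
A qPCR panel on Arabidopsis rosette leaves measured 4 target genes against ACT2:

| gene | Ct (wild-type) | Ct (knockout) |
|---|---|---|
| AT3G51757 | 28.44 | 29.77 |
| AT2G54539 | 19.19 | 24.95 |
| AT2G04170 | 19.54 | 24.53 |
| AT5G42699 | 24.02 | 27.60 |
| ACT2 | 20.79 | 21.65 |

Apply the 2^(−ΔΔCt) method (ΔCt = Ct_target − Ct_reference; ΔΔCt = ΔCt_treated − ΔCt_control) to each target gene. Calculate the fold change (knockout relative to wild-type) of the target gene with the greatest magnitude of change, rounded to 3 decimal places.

AT3G51757: ΔΔCt = (29.77−21.65) − (28.44−20.79) = 8.12 − 7.65 = 0.47; fold change = 2^-0.47 = 0.722
AT2G54539: ΔΔCt = (24.95−21.65) − (19.19−20.79) = 3.30 − (-1.60) = 4.90; fold change = 2^-4.90 = 0.033
AT2G04170: ΔΔCt = (24.53−21.65) − (19.54−20.79) = 2.88 − (-1.25) = 4.13; fold change = 2^-4.13 = 0.057
AT5G42699: ΔΔCt = (27.60−21.65) − (24.02−20.79) = 5.95 − 3.23 = 2.72; fold change = 2^-2.72 = 0.152
AT2G54539 has the largest |ΔΔCt| = 4.90.

0.033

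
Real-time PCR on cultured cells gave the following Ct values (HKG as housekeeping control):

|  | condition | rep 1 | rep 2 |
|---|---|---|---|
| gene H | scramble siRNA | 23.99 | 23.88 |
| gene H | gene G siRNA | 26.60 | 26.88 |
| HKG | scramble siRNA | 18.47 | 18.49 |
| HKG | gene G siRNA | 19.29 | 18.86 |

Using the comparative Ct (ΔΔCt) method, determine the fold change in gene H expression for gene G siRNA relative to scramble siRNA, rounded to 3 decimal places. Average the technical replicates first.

Mean Ct: gene H scramble siRNA 23.935; gene H gene G siRNA 26.740; HKG scramble siRNA 18.480; HKG gene G siRNA 19.075
ΔCt(scramble siRNA) = 23.935 − 18.480 = 5.455
ΔCt(gene G siRNA) = 26.740 − 19.075 = 7.665
ΔΔCt = 7.665 − 5.455 = 2.210
Fold change = 2^(−2.210) = 0.2161

0.216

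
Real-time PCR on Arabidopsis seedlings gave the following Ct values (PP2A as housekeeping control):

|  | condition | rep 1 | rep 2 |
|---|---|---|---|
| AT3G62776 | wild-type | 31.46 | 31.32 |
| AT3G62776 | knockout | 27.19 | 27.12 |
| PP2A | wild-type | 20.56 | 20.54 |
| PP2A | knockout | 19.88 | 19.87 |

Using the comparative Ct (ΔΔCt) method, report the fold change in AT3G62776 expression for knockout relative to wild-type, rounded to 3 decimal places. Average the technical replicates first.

11.794

Mean Ct: AT3G62776 wild-type 31.390; AT3G62776 knockout 27.155; PP2A wild-type 20.550; PP2A knockout 19.875
ΔCt(wild-type) = 31.390 − 20.550 = 10.840
ΔCt(knockout) = 27.155 − 19.875 = 7.280
ΔΔCt = 7.280 − 10.840 = -3.560
Fold change = 2^(−(-3.560)) = 2^3.560 = 11.7942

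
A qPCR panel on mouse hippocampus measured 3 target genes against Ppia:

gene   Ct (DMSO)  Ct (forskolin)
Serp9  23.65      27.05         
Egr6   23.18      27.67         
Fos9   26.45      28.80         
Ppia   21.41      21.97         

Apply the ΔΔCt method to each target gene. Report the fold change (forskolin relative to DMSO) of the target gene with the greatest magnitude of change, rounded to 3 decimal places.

Serp9: ΔΔCt = (27.05−21.97) − (23.65−21.41) = 5.08 − 2.24 = 2.84; fold change = 2^-2.84 = 0.140
Egr6: ΔΔCt = (27.67−21.97) − (23.18−21.41) = 5.70 − 1.77 = 3.93; fold change = 2^-3.93 = 0.066
Fos9: ΔΔCt = (28.80−21.97) − (26.45−21.41) = 6.83 − 5.04 = 1.79; fold change = 2^-1.79 = 0.289
Egr6 has the largest |ΔΔCt| = 3.93.

0.066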